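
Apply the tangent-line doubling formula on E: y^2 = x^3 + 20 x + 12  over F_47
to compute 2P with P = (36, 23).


Doubling: s = (3 x1^2 + a) / (2 y1)
s = (3*36^2 + 20) / (2*23) mod 47 = 40
x3 = s^2 - 2 x1 mod 47 = 40^2 - 2*36 = 24
y3 = s (x1 - x3) - y1 mod 47 = 40 * (36 - 24) - 23 = 34

2P = (24, 34)


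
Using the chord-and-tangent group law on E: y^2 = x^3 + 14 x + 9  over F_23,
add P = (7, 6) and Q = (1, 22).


P != Q, so use the chord formula.
s = (y2 - y1) / (x2 - x1) = (16) / (17) mod 23 = 5
x3 = s^2 - x1 - x2 mod 23 = 5^2 - 7 - 1 = 17
y3 = s (x1 - x3) - y1 mod 23 = 5 * (7 - 17) - 6 = 13

P + Q = (17, 13)


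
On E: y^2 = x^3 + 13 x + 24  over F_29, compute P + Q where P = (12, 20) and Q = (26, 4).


P != Q, so use the chord formula.
s = (y2 - y1) / (x2 - x1) = (13) / (14) mod 29 = 3
x3 = s^2 - x1 - x2 mod 29 = 3^2 - 12 - 26 = 0
y3 = s (x1 - x3) - y1 mod 29 = 3 * (12 - 0) - 20 = 16

P + Q = (0, 16)


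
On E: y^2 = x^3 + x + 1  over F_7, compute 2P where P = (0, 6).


Doubling: s = (3 x1^2 + a) / (2 y1)
s = (3*0^2 + 1) / (2*6) mod 7 = 3
x3 = s^2 - 2 x1 mod 7 = 3^2 - 2*0 = 2
y3 = s (x1 - x3) - y1 mod 7 = 3 * (0 - 2) - 6 = 2

2P = (2, 2)


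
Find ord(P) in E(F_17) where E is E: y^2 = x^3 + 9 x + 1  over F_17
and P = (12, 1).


Compute successive multiples of P until we hit O:
  1P = (12, 1)
  2P = (6, 13)
  3P = (3, 15)
  4P = (4, 13)
  5P = (16, 5)
  6P = (7, 4)
  7P = (14, 7)
  8P = (0, 1)
  ... (continuing to 21P)
  21P = O

ord(P) = 21


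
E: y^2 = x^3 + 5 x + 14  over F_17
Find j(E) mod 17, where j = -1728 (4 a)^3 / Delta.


Delta = -16(4 a^3 + 27 b^2) mod 17 = 12
-1728 * (4 a)^3 = -1728 * (4*5)^3 mod 17 = 9
j = 9 * 12^(-1) mod 17 = 5

j = 5 (mod 17)


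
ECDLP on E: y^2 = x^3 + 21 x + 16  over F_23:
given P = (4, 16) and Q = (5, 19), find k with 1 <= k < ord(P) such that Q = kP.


Enumerate multiples of P until we hit Q = (5, 19):
  1P = (4, 16)
  2P = (15, 7)
  3P = (6, 17)
  4P = (19, 11)
  5P = (18, 4)
  6P = (13, 18)
  7P = (14, 15)
  8P = (8, 12)
  9P = (12, 15)
  10P = (16, 20)
  11P = (21, 9)
  12P = (0, 4)
  13P = (5, 4)
  14P = (20, 15)
  15P = (7, 0)
  16P = (20, 8)
  17P = (5, 19)
Match found at i = 17.

k = 17


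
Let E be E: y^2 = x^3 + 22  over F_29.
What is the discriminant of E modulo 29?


4 a^3 + 27 b^2 = 4*0^3 + 27*22^2 = 0 + 13068 = 13068
Delta = -16 * (13068) = -209088
Delta mod 29 = 2

Delta = 2 (mod 29)


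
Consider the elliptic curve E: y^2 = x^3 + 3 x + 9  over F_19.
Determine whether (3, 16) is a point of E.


Check whether y^2 = x^3 + 3 x + 9 (mod 19) for (x, y) = (3, 16).
LHS: y^2 = 16^2 mod 19 = 9
RHS: x^3 + 3 x + 9 = 3^3 + 3*3 + 9 mod 19 = 7
LHS != RHS

No, not on the curve


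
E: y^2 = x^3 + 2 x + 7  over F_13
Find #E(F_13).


For each x in F_13, count y with y^2 = x^3 + 2 x + 7 mod 13:
  x = 1: RHS = 10, y in [6, 7]  -> 2 point(s)
  x = 3: RHS = 1, y in [1, 12]  -> 2 point(s)
  x = 4: RHS = 1, y in [1, 12]  -> 2 point(s)
  x = 5: RHS = 12, y in [5, 8]  -> 2 point(s)
  x = 6: RHS = 1, y in [1, 12]  -> 2 point(s)
  x = 7: RHS = 0, y in [0]  -> 1 point(s)
  x = 9: RHS = 0, y in [0]  -> 1 point(s)
  x = 10: RHS = 0, y in [0]  -> 1 point(s)
  x = 12: RHS = 4, y in [2, 11]  -> 2 point(s)
Affine points: 15. Add the point at infinity: total = 16.

#E(F_13) = 16


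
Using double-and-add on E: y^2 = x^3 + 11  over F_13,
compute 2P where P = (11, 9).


k = 2 = 10_2 (binary, LSB first: 01)
Double-and-add from P = (11, 9):
  bit 0 = 0: acc unchanged = O
  bit 1 = 1: acc = O + (3, 5) = (3, 5)

2P = (3, 5)


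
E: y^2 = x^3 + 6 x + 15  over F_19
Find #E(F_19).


For each x in F_19, count y with y^2 = x^3 + 6 x + 15 mod 19:
  x = 2: RHS = 16, y in [4, 15]  -> 2 point(s)
  x = 6: RHS = 1, y in [1, 18]  -> 2 point(s)
  x = 7: RHS = 1, y in [1, 18]  -> 2 point(s)
  x = 8: RHS = 5, y in [9, 10]  -> 2 point(s)
  x = 9: RHS = 0, y in [0]  -> 1 point(s)
  x = 10: RHS = 11, y in [7, 12]  -> 2 point(s)
  x = 11: RHS = 6, y in [5, 14]  -> 2 point(s)
Affine points: 13. Add the point at infinity: total = 14.

#E(F_19) = 14


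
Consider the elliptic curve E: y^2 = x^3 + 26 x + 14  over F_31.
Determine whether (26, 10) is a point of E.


Check whether y^2 = x^3 + 26 x + 14 (mod 31) for (x, y) = (26, 10).
LHS: y^2 = 10^2 mod 31 = 7
RHS: x^3 + 26 x + 14 = 26^3 + 26*26 + 14 mod 31 = 7
LHS = RHS

Yes, on the curve


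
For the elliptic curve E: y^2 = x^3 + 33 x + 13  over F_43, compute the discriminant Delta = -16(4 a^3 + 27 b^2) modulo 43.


4 a^3 + 27 b^2 = 4*33^3 + 27*13^2 = 143748 + 4563 = 148311
Delta = -16 * (148311) = -2372976
Delta mod 43 = 22

Delta = 22 (mod 43)


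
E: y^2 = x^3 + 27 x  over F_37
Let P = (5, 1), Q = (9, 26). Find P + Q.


P != Q, so use the chord formula.
s = (y2 - y1) / (x2 - x1) = (25) / (4) mod 37 = 34
x3 = s^2 - x1 - x2 mod 37 = 34^2 - 5 - 9 = 32
y3 = s (x1 - x3) - y1 mod 37 = 34 * (5 - 32) - 1 = 6

P + Q = (32, 6)


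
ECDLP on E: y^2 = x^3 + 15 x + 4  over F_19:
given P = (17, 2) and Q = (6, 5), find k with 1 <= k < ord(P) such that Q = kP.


Enumerate multiples of P until we hit Q = (6, 5):
  1P = (17, 2)
  2P = (8, 16)
  3P = (18, 8)
  4P = (1, 18)
  5P = (2, 2)
  6P = (0, 17)
  7P = (6, 14)
  8P = (3, 0)
  9P = (6, 5)
Match found at i = 9.

k = 9


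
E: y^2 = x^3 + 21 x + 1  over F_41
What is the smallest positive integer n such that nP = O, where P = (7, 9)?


Compute successive multiples of P until we hit O:
  1P = (7, 9)
  2P = (23, 33)
  3P = (3, 38)
  4P = (40, 15)
  5P = (33, 31)
  6P = (17, 33)
  7P = (8, 5)
  8P = (1, 8)
  ... (continuing to 46P)
  46P = O

ord(P) = 46


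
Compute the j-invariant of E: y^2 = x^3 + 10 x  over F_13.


Delta = -16(4 a^3 + 27 b^2) mod 13 = 12
-1728 * (4 a)^3 = -1728 * (4*10)^3 mod 13 = 1
j = 1 * 12^(-1) mod 13 = 12

j = 12 (mod 13)


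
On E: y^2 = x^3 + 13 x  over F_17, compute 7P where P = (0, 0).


k = 7 = 111_2 (binary, LSB first: 111)
Double-and-add from P = (0, 0):
  bit 0 = 1: acc = O + (0, 0) = (0, 0)
  bit 1 = 1: acc = (0, 0) + O = (0, 0)
  bit 2 = 1: acc = (0, 0) + O = (0, 0)

7P = (0, 0)


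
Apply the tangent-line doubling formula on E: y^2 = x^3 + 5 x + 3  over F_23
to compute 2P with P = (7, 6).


Doubling: s = (3 x1^2 + a) / (2 y1)
s = (3*7^2 + 5) / (2*6) mod 23 = 5
x3 = s^2 - 2 x1 mod 23 = 5^2 - 2*7 = 11
y3 = s (x1 - x3) - y1 mod 23 = 5 * (7 - 11) - 6 = 20

2P = (11, 20)


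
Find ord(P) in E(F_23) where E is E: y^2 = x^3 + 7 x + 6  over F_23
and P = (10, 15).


Compute successive multiples of P until we hit O:
  1P = (10, 15)
  2P = (9, 19)
  3P = (20, 2)
  4P = (17, 1)
  5P = (0, 11)
  6P = (15, 6)
  7P = (4, 11)
  8P = (12, 22)
  ... (continuing to 21P)
  21P = O

ord(P) = 21


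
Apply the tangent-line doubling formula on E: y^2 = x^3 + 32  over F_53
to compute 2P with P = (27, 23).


Doubling: s = (3 x1^2 + a) / (2 y1)
s = (3*27^2 + 0) / (2*23) mod 53 = 51
x3 = s^2 - 2 x1 mod 53 = 51^2 - 2*27 = 3
y3 = s (x1 - x3) - y1 mod 53 = 51 * (27 - 3) - 23 = 35

2P = (3, 35)


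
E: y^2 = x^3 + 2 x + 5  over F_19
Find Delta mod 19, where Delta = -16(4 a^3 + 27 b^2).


4 a^3 + 27 b^2 = 4*2^3 + 27*5^2 = 32 + 675 = 707
Delta = -16 * (707) = -11312
Delta mod 19 = 12

Delta = 12 (mod 19)


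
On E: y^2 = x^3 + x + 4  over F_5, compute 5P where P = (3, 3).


k = 5 = 101_2 (binary, LSB first: 101)
Double-and-add from P = (3, 3):
  bit 0 = 1: acc = O + (3, 3) = (3, 3)
  bit 1 = 0: acc unchanged = (3, 3)
  bit 2 = 1: acc = (3, 3) + (3, 3) = (3, 2)

5P = (3, 2)


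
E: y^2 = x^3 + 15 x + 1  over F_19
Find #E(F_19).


For each x in F_19, count y with y^2 = x^3 + 15 x + 1 mod 19:
  x = 0: RHS = 1, y in [1, 18]  -> 2 point(s)
  x = 1: RHS = 17, y in [6, 13]  -> 2 point(s)
  x = 2: RHS = 1, y in [1, 18]  -> 2 point(s)
  x = 3: RHS = 16, y in [4, 15]  -> 2 point(s)
  x = 4: RHS = 11, y in [7, 12]  -> 2 point(s)
  x = 5: RHS = 11, y in [7, 12]  -> 2 point(s)
  x = 8: RHS = 6, y in [5, 14]  -> 2 point(s)
  x = 10: RHS = 11, y in [7, 12]  -> 2 point(s)
  x = 12: RHS = 9, y in [3, 16]  -> 2 point(s)
  x = 16: RHS = 5, y in [9, 10]  -> 2 point(s)
  x = 17: RHS = 1, y in [1, 18]  -> 2 point(s)
  x = 18: RHS = 4, y in [2, 17]  -> 2 point(s)
Affine points: 24. Add the point at infinity: total = 25.

#E(F_19) = 25


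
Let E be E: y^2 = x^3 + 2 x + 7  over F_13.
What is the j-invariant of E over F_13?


Delta = -16(4 a^3 + 27 b^2) mod 13 = 4
-1728 * (4 a)^3 = -1728 * (4*2)^3 mod 13 = 5
j = 5 * 4^(-1) mod 13 = 11

j = 11 (mod 13)


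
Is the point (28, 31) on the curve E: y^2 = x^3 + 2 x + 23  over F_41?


Check whether y^2 = x^3 + 2 x + 23 (mod 41) for (x, y) = (28, 31).
LHS: y^2 = 31^2 mod 41 = 18
RHS: x^3 + 2 x + 23 = 28^3 + 2*28 + 23 mod 41 = 14
LHS != RHS

No, not on the curve


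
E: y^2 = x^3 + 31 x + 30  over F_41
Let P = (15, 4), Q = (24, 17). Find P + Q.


P != Q, so use the chord formula.
s = (y2 - y1) / (x2 - x1) = (13) / (9) mod 41 = 6
x3 = s^2 - x1 - x2 mod 41 = 6^2 - 15 - 24 = 38
y3 = s (x1 - x3) - y1 mod 41 = 6 * (15 - 38) - 4 = 22

P + Q = (38, 22)


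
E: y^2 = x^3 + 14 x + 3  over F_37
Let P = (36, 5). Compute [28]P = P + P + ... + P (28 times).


k = 28 = 11100_2 (binary, LSB first: 00111)
Double-and-add from P = (36, 5):
  bit 0 = 0: acc unchanged = O
  bit 1 = 0: acc unchanged = O
  bit 2 = 1: acc = O + (28, 31) = (28, 31)
  bit 3 = 1: acc = (28, 31) + (17, 14) = (32, 20)
  bit 4 = 1: acc = (32, 20) + (10, 12) = (4, 7)

28P = (4, 7)


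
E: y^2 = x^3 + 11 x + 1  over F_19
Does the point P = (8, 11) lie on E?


Check whether y^2 = x^3 + 11 x + 1 (mod 19) for (x, y) = (8, 11).
LHS: y^2 = 11^2 mod 19 = 7
RHS: x^3 + 11 x + 1 = 8^3 + 11*8 + 1 mod 19 = 12
LHS != RHS

No, not on the curve


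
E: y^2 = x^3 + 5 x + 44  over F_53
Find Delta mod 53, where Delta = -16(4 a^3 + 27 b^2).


4 a^3 + 27 b^2 = 4*5^3 + 27*44^2 = 500 + 52272 = 52772
Delta = -16 * (52772) = -844352
Delta mod 53 = 44

Delta = 44 (mod 53)


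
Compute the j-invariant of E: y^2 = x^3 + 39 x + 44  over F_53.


Delta = -16(4 a^3 + 27 b^2) mod 53 = 15
-1728 * (4 a)^3 = -1728 * (4*39)^3 mod 53 = 16
j = 16 * 15^(-1) mod 53 = 47

j = 47 (mod 53)


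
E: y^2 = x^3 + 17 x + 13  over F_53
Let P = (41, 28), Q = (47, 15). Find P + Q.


P != Q, so use the chord formula.
s = (y2 - y1) / (x2 - x1) = (40) / (6) mod 53 = 42
x3 = s^2 - x1 - x2 mod 53 = 42^2 - 41 - 47 = 33
y3 = s (x1 - x3) - y1 mod 53 = 42 * (41 - 33) - 28 = 43

P + Q = (33, 43)


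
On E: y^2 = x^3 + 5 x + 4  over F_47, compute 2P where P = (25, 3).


Doubling: s = (3 x1^2 + a) / (2 y1)
s = (3*25^2 + 5) / (2*3) mod 47 = 0
x3 = s^2 - 2 x1 mod 47 = 0^2 - 2*25 = 44
y3 = s (x1 - x3) - y1 mod 47 = 0 * (25 - 44) - 3 = 44

2P = (44, 44)


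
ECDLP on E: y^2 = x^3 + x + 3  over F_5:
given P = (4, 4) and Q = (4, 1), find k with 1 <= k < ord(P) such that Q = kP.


Enumerate multiples of P until we hit Q = (4, 1):
  1P = (4, 4)
  2P = (1, 0)
  3P = (4, 1)
Match found at i = 3.

k = 3


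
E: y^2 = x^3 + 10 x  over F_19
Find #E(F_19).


For each x in F_19, count y with y^2 = x^3 + 10 x + 0 mod 19:
  x = 0: RHS = 0, y in [0]  -> 1 point(s)
  x = 1: RHS = 11, y in [7, 12]  -> 2 point(s)
  x = 2: RHS = 9, y in [3, 16]  -> 2 point(s)
  x = 3: RHS = 0, y in [0]  -> 1 point(s)
  x = 4: RHS = 9, y in [3, 16]  -> 2 point(s)
  x = 5: RHS = 4, y in [2, 17]  -> 2 point(s)
  x = 10: RHS = 17, y in [6, 13]  -> 2 point(s)
  x = 11: RHS = 16, y in [4, 15]  -> 2 point(s)
  x = 12: RHS = 5, y in [9, 10]  -> 2 point(s)
  x = 13: RHS = 9, y in [3, 16]  -> 2 point(s)
  x = 16: RHS = 0, y in [0]  -> 1 point(s)
Affine points: 19. Add the point at infinity: total = 20.

#E(F_19) = 20


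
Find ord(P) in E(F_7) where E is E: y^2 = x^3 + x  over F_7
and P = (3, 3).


Compute successive multiples of P until we hit O:
  1P = (3, 3)
  2P = (1, 4)
  3P = (5, 5)
  4P = (0, 0)
  5P = (5, 2)
  6P = (1, 3)
  7P = (3, 4)
  8P = O

ord(P) = 8


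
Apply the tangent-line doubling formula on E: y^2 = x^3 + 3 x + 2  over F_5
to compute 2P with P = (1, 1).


Doubling: s = (3 x1^2 + a) / (2 y1)
s = (3*1^2 + 3) / (2*1) mod 5 = 3
x3 = s^2 - 2 x1 mod 5 = 3^2 - 2*1 = 2
y3 = s (x1 - x3) - y1 mod 5 = 3 * (1 - 2) - 1 = 1

2P = (2, 1)


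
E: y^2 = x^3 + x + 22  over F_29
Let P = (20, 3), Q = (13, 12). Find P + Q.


P != Q, so use the chord formula.
s = (y2 - y1) / (x2 - x1) = (9) / (22) mod 29 = 7
x3 = s^2 - x1 - x2 mod 29 = 7^2 - 20 - 13 = 16
y3 = s (x1 - x3) - y1 mod 29 = 7 * (20 - 16) - 3 = 25

P + Q = (16, 25)


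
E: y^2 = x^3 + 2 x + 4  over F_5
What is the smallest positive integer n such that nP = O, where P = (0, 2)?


Compute successive multiples of P until we hit O:
  1P = (0, 2)
  2P = (4, 1)
  3P = (2, 1)
  4P = (2, 4)
  5P = (4, 4)
  6P = (0, 3)
  7P = O

ord(P) = 7


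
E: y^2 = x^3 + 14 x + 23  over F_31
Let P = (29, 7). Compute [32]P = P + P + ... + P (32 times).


k = 32 = 100000_2 (binary, LSB first: 000001)
Double-and-add from P = (29, 7):
  bit 0 = 0: acc unchanged = O
  bit 1 = 0: acc unchanged = O
  bit 2 = 0: acc unchanged = O
  bit 3 = 0: acc unchanged = O
  bit 4 = 0: acc unchanged = O
  bit 5 = 1: acc = O + (25, 8) = (25, 8)

32P = (25, 8)


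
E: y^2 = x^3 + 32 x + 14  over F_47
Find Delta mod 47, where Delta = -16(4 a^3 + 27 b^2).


4 a^3 + 27 b^2 = 4*32^3 + 27*14^2 = 131072 + 5292 = 136364
Delta = -16 * (136364) = -2181824
Delta mod 47 = 10

Delta = 10 (mod 47)


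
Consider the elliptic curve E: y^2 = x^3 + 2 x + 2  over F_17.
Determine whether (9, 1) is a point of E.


Check whether y^2 = x^3 + 2 x + 2 (mod 17) for (x, y) = (9, 1).
LHS: y^2 = 1^2 mod 17 = 1
RHS: x^3 + 2 x + 2 = 9^3 + 2*9 + 2 mod 17 = 1
LHS = RHS

Yes, on the curve


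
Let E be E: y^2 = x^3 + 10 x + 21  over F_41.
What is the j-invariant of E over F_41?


Delta = -16(4 a^3 + 27 b^2) mod 41 = 16
-1728 * (4 a)^3 = -1728 * (4*10)^3 mod 41 = 6
j = 6 * 16^(-1) mod 41 = 26

j = 26 (mod 41)


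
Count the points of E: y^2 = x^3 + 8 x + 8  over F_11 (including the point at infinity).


For each x in F_11, count y with y^2 = x^3 + 8 x + 8 mod 11:
  x = 3: RHS = 4, y in [2, 9]  -> 2 point(s)
  x = 4: RHS = 5, y in [4, 7]  -> 2 point(s)
  x = 7: RHS = 0, y in [0]  -> 1 point(s)
  x = 8: RHS = 1, y in [1, 10]  -> 2 point(s)
Affine points: 7. Add the point at infinity: total = 8.

#E(F_11) = 8


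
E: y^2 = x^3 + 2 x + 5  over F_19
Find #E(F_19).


For each x in F_19, count y with y^2 = x^3 + 2 x + 5 mod 19:
  x = 0: RHS = 5, y in [9, 10]  -> 2 point(s)
  x = 2: RHS = 17, y in [6, 13]  -> 2 point(s)
  x = 3: RHS = 0, y in [0]  -> 1 point(s)
  x = 4: RHS = 1, y in [1, 18]  -> 2 point(s)
  x = 5: RHS = 7, y in [8, 11]  -> 2 point(s)
  x = 6: RHS = 5, y in [9, 10]  -> 2 point(s)
  x = 7: RHS = 1, y in [1, 18]  -> 2 point(s)
  x = 8: RHS = 1, y in [1, 18]  -> 2 point(s)
  x = 9: RHS = 11, y in [7, 12]  -> 2 point(s)
  x = 11: RHS = 9, y in [3, 16]  -> 2 point(s)
  x = 12: RHS = 9, y in [3, 16]  -> 2 point(s)
  x = 13: RHS = 5, y in [9, 10]  -> 2 point(s)
  x = 15: RHS = 9, y in [3, 16]  -> 2 point(s)
Affine points: 25. Add the point at infinity: total = 26.

#E(F_19) = 26


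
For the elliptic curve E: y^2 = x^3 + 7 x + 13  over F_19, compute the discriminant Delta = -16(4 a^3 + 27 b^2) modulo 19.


4 a^3 + 27 b^2 = 4*7^3 + 27*13^2 = 1372 + 4563 = 5935
Delta = -16 * (5935) = -94960
Delta mod 19 = 2

Delta = 2 (mod 19)


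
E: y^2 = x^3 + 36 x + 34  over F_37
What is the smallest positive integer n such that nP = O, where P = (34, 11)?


Compute successive multiples of P until we hit O:
  1P = (34, 11)
  2P = (34, 26)
  3P = O

ord(P) = 3


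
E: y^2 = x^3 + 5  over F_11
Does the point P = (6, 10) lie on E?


Check whether y^2 = x^3 + 0 x + 5 (mod 11) for (x, y) = (6, 10).
LHS: y^2 = 10^2 mod 11 = 1
RHS: x^3 + 0 x + 5 = 6^3 + 0*6 + 5 mod 11 = 1
LHS = RHS

Yes, on the curve


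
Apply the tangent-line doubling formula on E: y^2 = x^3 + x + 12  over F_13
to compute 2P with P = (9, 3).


Doubling: s = (3 x1^2 + a) / (2 y1)
s = (3*9^2 + 1) / (2*3) mod 13 = 6
x3 = s^2 - 2 x1 mod 13 = 6^2 - 2*9 = 5
y3 = s (x1 - x3) - y1 mod 13 = 6 * (9 - 5) - 3 = 8

2P = (5, 8)


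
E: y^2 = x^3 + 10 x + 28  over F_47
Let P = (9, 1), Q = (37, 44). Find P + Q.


P != Q, so use the chord formula.
s = (y2 - y1) / (x2 - x1) = (43) / (28) mod 47 = 20
x3 = s^2 - x1 - x2 mod 47 = 20^2 - 9 - 37 = 25
y3 = s (x1 - x3) - y1 mod 47 = 20 * (9 - 25) - 1 = 8

P + Q = (25, 8)


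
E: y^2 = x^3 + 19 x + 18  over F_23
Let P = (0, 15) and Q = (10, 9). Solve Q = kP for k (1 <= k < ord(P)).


Enumerate multiples of P until we hit Q = (10, 9):
  1P = (0, 15)
  2P = (13, 22)
  3P = (19, 19)
  4P = (5, 13)
  5P = (20, 16)
  6P = (21, 15)
  7P = (2, 8)
  8P = (16, 18)
  9P = (10, 9)
Match found at i = 9.

k = 9


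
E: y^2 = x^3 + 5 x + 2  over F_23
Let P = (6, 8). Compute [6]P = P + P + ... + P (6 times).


k = 6 = 110_2 (binary, LSB first: 011)
Double-and-add from P = (6, 8):
  bit 0 = 0: acc unchanged = O
  bit 1 = 1: acc = O + (20, 11) = (20, 11)
  bit 2 = 1: acc = (20, 11) + (18, 17) = (17, 3)

6P = (17, 3)


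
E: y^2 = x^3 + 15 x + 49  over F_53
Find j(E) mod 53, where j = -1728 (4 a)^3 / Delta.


Delta = -16(4 a^3 + 27 b^2) mod 53 = 6
-1728 * (4 a)^3 = -1728 * (4*15)^3 mod 53 = 48
j = 48 * 6^(-1) mod 53 = 8

j = 8 (mod 53)


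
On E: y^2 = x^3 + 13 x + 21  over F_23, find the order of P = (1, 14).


Compute successive multiples of P until we hit O:
  1P = (1, 14)
  2P = (11, 0)
  3P = (1, 9)
  4P = O

ord(P) = 4


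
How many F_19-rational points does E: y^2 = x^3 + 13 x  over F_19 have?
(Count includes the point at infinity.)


For each x in F_19, count y with y^2 = x^3 + 13 x + 0 mod 19:
  x = 0: RHS = 0, y in [0]  -> 1 point(s)
  x = 3: RHS = 9, y in [3, 16]  -> 2 point(s)
  x = 5: RHS = 0, y in [0]  -> 1 point(s)
  x = 6: RHS = 9, y in [3, 16]  -> 2 point(s)
  x = 7: RHS = 16, y in [4, 15]  -> 2 point(s)
  x = 10: RHS = 9, y in [3, 16]  -> 2 point(s)
  x = 11: RHS = 11, y in [7, 12]  -> 2 point(s)
  x = 14: RHS = 0, y in [0]  -> 1 point(s)
  x = 15: RHS = 17, y in [6, 13]  -> 2 point(s)
  x = 17: RHS = 4, y in [2, 17]  -> 2 point(s)
  x = 18: RHS = 5, y in [9, 10]  -> 2 point(s)
Affine points: 19. Add the point at infinity: total = 20.

#E(F_19) = 20


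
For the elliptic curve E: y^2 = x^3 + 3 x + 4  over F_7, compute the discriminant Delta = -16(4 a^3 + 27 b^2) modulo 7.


4 a^3 + 27 b^2 = 4*3^3 + 27*4^2 = 108 + 432 = 540
Delta = -16 * (540) = -8640
Delta mod 7 = 5

Delta = 5 (mod 7)


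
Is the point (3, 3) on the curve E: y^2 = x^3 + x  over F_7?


Check whether y^2 = x^3 + 1 x + 0 (mod 7) for (x, y) = (3, 3).
LHS: y^2 = 3^2 mod 7 = 2
RHS: x^3 + 1 x + 0 = 3^3 + 1*3 + 0 mod 7 = 2
LHS = RHS

Yes, on the curve


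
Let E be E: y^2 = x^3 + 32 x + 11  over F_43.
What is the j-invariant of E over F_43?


Delta = -16(4 a^3 + 27 b^2) mod 43 = 17
-1728 * (4 a)^3 = -1728 * (4*32)^3 mod 43 = 8
j = 8 * 17^(-1) mod 43 = 3

j = 3 (mod 43)


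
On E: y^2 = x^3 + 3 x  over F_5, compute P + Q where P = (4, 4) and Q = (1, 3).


P != Q, so use the chord formula.
s = (y2 - y1) / (x2 - x1) = (4) / (2) mod 5 = 2
x3 = s^2 - x1 - x2 mod 5 = 2^2 - 4 - 1 = 4
y3 = s (x1 - x3) - y1 mod 5 = 2 * (4 - 4) - 4 = 1

P + Q = (4, 1)


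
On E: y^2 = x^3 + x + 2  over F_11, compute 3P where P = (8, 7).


k = 3 = 11_2 (binary, LSB first: 11)
Double-and-add from P = (8, 7):
  bit 0 = 1: acc = O + (8, 7) = (8, 7)
  bit 1 = 1: acc = (8, 7) + (10, 0) = (8, 4)

3P = (8, 4)


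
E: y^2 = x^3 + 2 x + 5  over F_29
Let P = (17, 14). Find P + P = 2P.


Doubling: s = (3 x1^2 + a) / (2 y1)
s = (3*17^2 + 2) / (2*14) mod 29 = 1
x3 = s^2 - 2 x1 mod 29 = 1^2 - 2*17 = 25
y3 = s (x1 - x3) - y1 mod 29 = 1 * (17 - 25) - 14 = 7

2P = (25, 7)


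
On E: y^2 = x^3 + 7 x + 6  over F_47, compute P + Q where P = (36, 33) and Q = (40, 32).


P != Q, so use the chord formula.
s = (y2 - y1) / (x2 - x1) = (46) / (4) mod 47 = 35
x3 = s^2 - x1 - x2 mod 47 = 35^2 - 36 - 40 = 21
y3 = s (x1 - x3) - y1 mod 47 = 35 * (36 - 21) - 33 = 22

P + Q = (21, 22)


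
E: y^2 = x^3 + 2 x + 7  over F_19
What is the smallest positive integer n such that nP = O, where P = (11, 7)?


Compute successive multiples of P until we hit O:
  1P = (11, 7)
  2P = (6, 8)
  3P = (18, 2)
  4P = (13, 8)
  5P = (0, 8)
  6P = (0, 11)
  7P = (13, 11)
  8P = (18, 17)
  ... (continuing to 11P)
  11P = O

ord(P) = 11


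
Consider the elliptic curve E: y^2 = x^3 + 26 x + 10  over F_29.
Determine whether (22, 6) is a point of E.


Check whether y^2 = x^3 + 26 x + 10 (mod 29) for (x, y) = (22, 6).
LHS: y^2 = 6^2 mod 29 = 7
RHS: x^3 + 26 x + 10 = 22^3 + 26*22 + 10 mod 29 = 7
LHS = RHS

Yes, on the curve


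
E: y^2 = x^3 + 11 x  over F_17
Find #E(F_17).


For each x in F_17, count y with y^2 = x^3 + 11 x + 0 mod 17:
  x = 0: RHS = 0, y in [0]  -> 1 point(s)
  x = 2: RHS = 13, y in [8, 9]  -> 2 point(s)
  x = 3: RHS = 9, y in [3, 14]  -> 2 point(s)
  x = 14: RHS = 8, y in [5, 12]  -> 2 point(s)
  x = 15: RHS = 4, y in [2, 15]  -> 2 point(s)
Affine points: 9. Add the point at infinity: total = 10.

#E(F_17) = 10


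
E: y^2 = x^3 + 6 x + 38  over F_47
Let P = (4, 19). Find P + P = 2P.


Doubling: s = (3 x1^2 + a) / (2 y1)
s = (3*4^2 + 6) / (2*19) mod 47 = 41
x3 = s^2 - 2 x1 mod 47 = 41^2 - 2*4 = 28
y3 = s (x1 - x3) - y1 mod 47 = 41 * (4 - 28) - 19 = 31

2P = (28, 31)


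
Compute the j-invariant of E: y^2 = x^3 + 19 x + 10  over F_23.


Delta = -16(4 a^3 + 27 b^2) mod 23 = 19
-1728 * (4 a)^3 = -1728 * (4*19)^3 mod 23 = 6
j = 6 * 19^(-1) mod 23 = 10

j = 10 (mod 23)


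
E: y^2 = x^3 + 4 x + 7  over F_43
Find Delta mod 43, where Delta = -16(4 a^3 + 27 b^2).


4 a^3 + 27 b^2 = 4*4^3 + 27*7^2 = 256 + 1323 = 1579
Delta = -16 * (1579) = -25264
Delta mod 43 = 20

Delta = 20 (mod 43)


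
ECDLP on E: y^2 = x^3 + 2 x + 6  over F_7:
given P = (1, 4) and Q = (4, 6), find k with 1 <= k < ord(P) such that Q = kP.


Enumerate multiples of P until we hit Q = (4, 6):
  1P = (1, 4)
  2P = (2, 5)
  3P = (5, 6)
  4P = (3, 2)
  5P = (4, 6)
Match found at i = 5.

k = 5


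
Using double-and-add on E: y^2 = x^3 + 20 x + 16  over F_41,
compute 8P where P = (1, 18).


k = 8 = 1000_2 (binary, LSB first: 0001)
Double-and-add from P = (1, 18):
  bit 0 = 0: acc unchanged = O
  bit 1 = 0: acc unchanged = O
  bit 2 = 0: acc unchanged = O
  bit 3 = 1: acc = O + (2, 33) = (2, 33)

8P = (2, 33)


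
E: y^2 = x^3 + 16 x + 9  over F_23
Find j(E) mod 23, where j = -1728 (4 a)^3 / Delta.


Delta = -16(4 a^3 + 27 b^2) mod 23 = 1
-1728 * (4 a)^3 = -1728 * (4*16)^3 mod 23 = 7
j = 7 * 1^(-1) mod 23 = 7

j = 7 (mod 23)


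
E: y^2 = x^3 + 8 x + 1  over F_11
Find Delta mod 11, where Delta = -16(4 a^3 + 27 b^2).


4 a^3 + 27 b^2 = 4*8^3 + 27*1^2 = 2048 + 27 = 2075
Delta = -16 * (2075) = -33200
Delta mod 11 = 9

Delta = 9 (mod 11)


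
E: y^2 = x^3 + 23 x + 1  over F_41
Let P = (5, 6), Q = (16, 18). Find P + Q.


P != Q, so use the chord formula.
s = (y2 - y1) / (x2 - x1) = (12) / (11) mod 41 = 16
x3 = s^2 - x1 - x2 mod 41 = 16^2 - 5 - 16 = 30
y3 = s (x1 - x3) - y1 mod 41 = 16 * (5 - 30) - 6 = 4

P + Q = (30, 4)


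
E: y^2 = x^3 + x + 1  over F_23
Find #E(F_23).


For each x in F_23, count y with y^2 = x^3 + 1 x + 1 mod 23:
  x = 0: RHS = 1, y in [1, 22]  -> 2 point(s)
  x = 1: RHS = 3, y in [7, 16]  -> 2 point(s)
  x = 3: RHS = 8, y in [10, 13]  -> 2 point(s)
  x = 4: RHS = 0, y in [0]  -> 1 point(s)
  x = 5: RHS = 16, y in [4, 19]  -> 2 point(s)
  x = 6: RHS = 16, y in [4, 19]  -> 2 point(s)
  x = 7: RHS = 6, y in [11, 12]  -> 2 point(s)
  x = 9: RHS = 3, y in [7, 16]  -> 2 point(s)
  x = 11: RHS = 9, y in [3, 20]  -> 2 point(s)
  x = 12: RHS = 16, y in [4, 19]  -> 2 point(s)
  x = 13: RHS = 3, y in [7, 16]  -> 2 point(s)
  x = 17: RHS = 9, y in [3, 20]  -> 2 point(s)
  x = 18: RHS = 9, y in [3, 20]  -> 2 point(s)
  x = 19: RHS = 2, y in [5, 18]  -> 2 point(s)
Affine points: 27. Add the point at infinity: total = 28.

#E(F_23) = 28


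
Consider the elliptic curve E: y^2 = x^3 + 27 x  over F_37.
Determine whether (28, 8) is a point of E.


Check whether y^2 = x^3 + 27 x + 0 (mod 37) for (x, y) = (28, 8).
LHS: y^2 = 8^2 mod 37 = 27
RHS: x^3 + 27 x + 0 = 28^3 + 27*28 + 0 mod 37 = 27
LHS = RHS

Yes, on the curve


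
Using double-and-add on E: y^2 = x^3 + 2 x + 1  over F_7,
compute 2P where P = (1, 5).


k = 2 = 10_2 (binary, LSB first: 01)
Double-and-add from P = (1, 5):
  bit 0 = 0: acc unchanged = O
  bit 1 = 1: acc = O + (0, 6) = (0, 6)

2P = (0, 6)


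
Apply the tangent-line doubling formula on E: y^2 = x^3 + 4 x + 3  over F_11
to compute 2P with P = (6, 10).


Doubling: s = (3 x1^2 + a) / (2 y1)
s = (3*6^2 + 4) / (2*10) mod 11 = 10
x3 = s^2 - 2 x1 mod 11 = 10^2 - 2*6 = 0
y3 = s (x1 - x3) - y1 mod 11 = 10 * (6 - 0) - 10 = 6

2P = (0, 6)


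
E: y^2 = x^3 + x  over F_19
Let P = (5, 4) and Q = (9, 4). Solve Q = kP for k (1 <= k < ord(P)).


Enumerate multiples of P until we hit Q = (9, 4):
  1P = (5, 4)
  2P = (9, 15)
  3P = (9, 4)
Match found at i = 3.

k = 3


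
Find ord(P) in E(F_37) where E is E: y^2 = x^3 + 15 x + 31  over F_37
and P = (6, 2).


Compute successive multiples of P until we hit O:
  1P = (6, 2)
  2P = (34, 25)
  3P = (25, 26)
  4P = (16, 36)
  5P = (31, 24)
  6P = (27, 18)
  7P = (5, 34)
  8P = (14, 32)
  ... (continuing to 44P)
  44P = O

ord(P) = 44


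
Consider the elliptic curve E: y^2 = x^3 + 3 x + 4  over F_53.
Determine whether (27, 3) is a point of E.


Check whether y^2 = x^3 + 3 x + 4 (mod 53) for (x, y) = (27, 3).
LHS: y^2 = 3^2 mod 53 = 9
RHS: x^3 + 3 x + 4 = 27^3 + 3*27 + 4 mod 53 = 52
LHS != RHS

No, not on the curve


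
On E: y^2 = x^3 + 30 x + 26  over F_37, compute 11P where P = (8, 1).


k = 11 = 1011_2 (binary, LSB first: 1101)
Double-and-add from P = (8, 1):
  bit 0 = 1: acc = O + (8, 1) = (8, 1)
  bit 1 = 1: acc = (8, 1) + (21, 36) = (17, 26)
  bit 2 = 0: acc unchanged = (17, 26)
  bit 3 = 1: acc = (17, 26) + (27, 13) = (18, 16)

11P = (18, 16)


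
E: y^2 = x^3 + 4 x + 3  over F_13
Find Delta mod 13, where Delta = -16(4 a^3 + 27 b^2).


4 a^3 + 27 b^2 = 4*4^3 + 27*3^2 = 256 + 243 = 499
Delta = -16 * (499) = -7984
Delta mod 13 = 11

Delta = 11 (mod 13)


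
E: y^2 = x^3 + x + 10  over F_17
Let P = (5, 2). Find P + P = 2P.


Doubling: s = (3 x1^2 + a) / (2 y1)
s = (3*5^2 + 1) / (2*2) mod 17 = 2
x3 = s^2 - 2 x1 mod 17 = 2^2 - 2*5 = 11
y3 = s (x1 - x3) - y1 mod 17 = 2 * (5 - 11) - 2 = 3

2P = (11, 3)


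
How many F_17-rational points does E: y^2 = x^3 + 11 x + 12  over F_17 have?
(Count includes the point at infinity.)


For each x in F_17, count y with y^2 = x^3 + 11 x + 12 mod 17:
  x = 2: RHS = 8, y in [5, 12]  -> 2 point(s)
  x = 3: RHS = 4, y in [2, 15]  -> 2 point(s)
  x = 4: RHS = 1, y in [1, 16]  -> 2 point(s)
  x = 8: RHS = 0, y in [0]  -> 1 point(s)
  x = 10: RHS = 0, y in [0]  -> 1 point(s)
  x = 11: RHS = 2, y in [6, 11]  -> 2 point(s)
  x = 12: RHS = 2, y in [6, 11]  -> 2 point(s)
  x = 15: RHS = 16, y in [4, 13]  -> 2 point(s)
  x = 16: RHS = 0, y in [0]  -> 1 point(s)
Affine points: 15. Add the point at infinity: total = 16.

#E(F_17) = 16


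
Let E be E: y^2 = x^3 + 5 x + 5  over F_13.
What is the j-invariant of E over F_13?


Delta = -16(4 a^3 + 27 b^2) mod 13 = 11
-1728 * (4 a)^3 = -1728 * (4*5)^3 mod 13 = 5
j = 5 * 11^(-1) mod 13 = 4

j = 4 (mod 13)


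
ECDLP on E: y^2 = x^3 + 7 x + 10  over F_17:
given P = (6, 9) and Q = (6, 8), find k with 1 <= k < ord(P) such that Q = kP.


Enumerate multiples of P until we hit Q = (6, 8):
  1P = (6, 9)
  2P = (4, 0)
  3P = (6, 8)
Match found at i = 3.

k = 3


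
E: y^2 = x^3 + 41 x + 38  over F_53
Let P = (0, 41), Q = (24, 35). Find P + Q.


P != Q, so use the chord formula.
s = (y2 - y1) / (x2 - x1) = (47) / (24) mod 53 = 13
x3 = s^2 - x1 - x2 mod 53 = 13^2 - 0 - 24 = 39
y3 = s (x1 - x3) - y1 mod 53 = 13 * (0 - 39) - 41 = 35

P + Q = (39, 35)


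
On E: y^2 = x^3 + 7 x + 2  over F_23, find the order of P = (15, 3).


Compute successive multiples of P until we hit O:
  1P = (15, 3)
  2P = (5, 22)
  3P = (5, 1)
  4P = (15, 20)
  5P = O

ord(P) = 5


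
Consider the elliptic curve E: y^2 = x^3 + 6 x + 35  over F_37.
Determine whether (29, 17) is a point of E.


Check whether y^2 = x^3 + 6 x + 35 (mod 37) for (x, y) = (29, 17).
LHS: y^2 = 17^2 mod 37 = 30
RHS: x^3 + 6 x + 35 = 29^3 + 6*29 + 35 mod 37 = 30
LHS = RHS

Yes, on the curve


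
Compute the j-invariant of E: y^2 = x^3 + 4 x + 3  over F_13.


Delta = -16(4 a^3 + 27 b^2) mod 13 = 11
-1728 * (4 a)^3 = -1728 * (4*4)^3 mod 13 = 1
j = 1 * 11^(-1) mod 13 = 6

j = 6 (mod 13)


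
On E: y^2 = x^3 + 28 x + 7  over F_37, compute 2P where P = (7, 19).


Doubling: s = (3 x1^2 + a) / (2 y1)
s = (3*7^2 + 28) / (2*19) mod 37 = 27
x3 = s^2 - 2 x1 mod 37 = 27^2 - 2*7 = 12
y3 = s (x1 - x3) - y1 mod 37 = 27 * (7 - 12) - 19 = 31

2P = (12, 31)


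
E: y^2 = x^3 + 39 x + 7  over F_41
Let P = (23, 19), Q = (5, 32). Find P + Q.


P != Q, so use the chord formula.
s = (y2 - y1) / (x2 - x1) = (13) / (23) mod 41 = 38
x3 = s^2 - x1 - x2 mod 41 = 38^2 - 23 - 5 = 22
y3 = s (x1 - x3) - y1 mod 41 = 38 * (23 - 22) - 19 = 19

P + Q = (22, 19)


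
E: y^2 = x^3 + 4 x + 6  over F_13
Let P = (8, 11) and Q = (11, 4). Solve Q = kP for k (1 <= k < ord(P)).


Enumerate multiples of P until we hit Q = (11, 4):
  1P = (8, 11)
  2P = (6, 8)
  3P = (11, 4)
Match found at i = 3.

k = 3


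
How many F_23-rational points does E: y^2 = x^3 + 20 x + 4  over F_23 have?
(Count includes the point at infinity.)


For each x in F_23, count y with y^2 = x^3 + 20 x + 4 mod 23:
  x = 0: RHS = 4, y in [2, 21]  -> 2 point(s)
  x = 1: RHS = 2, y in [5, 18]  -> 2 point(s)
  x = 2: RHS = 6, y in [11, 12]  -> 2 point(s)
  x = 6: RHS = 18, y in [8, 15]  -> 2 point(s)
  x = 7: RHS = 4, y in [2, 21]  -> 2 point(s)
  x = 8: RHS = 9, y in [3, 20]  -> 2 point(s)
  x = 9: RHS = 16, y in [4, 19]  -> 2 point(s)
  x = 10: RHS = 8, y in [10, 13]  -> 2 point(s)
  x = 13: RHS = 0, y in [0]  -> 1 point(s)
  x = 16: RHS = 4, y in [2, 21]  -> 2 point(s)
  x = 17: RHS = 13, y in [6, 17]  -> 2 point(s)
  x = 18: RHS = 9, y in [3, 20]  -> 2 point(s)
  x = 20: RHS = 9, y in [3, 20]  -> 2 point(s)
  x = 21: RHS = 2, y in [5, 18]  -> 2 point(s)
  x = 22: RHS = 6, y in [11, 12]  -> 2 point(s)
Affine points: 29. Add the point at infinity: total = 30.

#E(F_23) = 30


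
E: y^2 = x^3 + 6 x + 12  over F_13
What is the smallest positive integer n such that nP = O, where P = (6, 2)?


Compute successive multiples of P until we hit O:
  1P = (6, 2)
  2P = (4, 3)
  3P = (0, 8)
  4P = (8, 0)
  5P = (0, 5)
  6P = (4, 10)
  7P = (6, 11)
  8P = O

ord(P) = 8


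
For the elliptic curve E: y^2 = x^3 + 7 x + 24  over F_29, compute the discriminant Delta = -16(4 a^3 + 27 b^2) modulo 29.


4 a^3 + 27 b^2 = 4*7^3 + 27*24^2 = 1372 + 15552 = 16924
Delta = -16 * (16924) = -270784
Delta mod 29 = 18

Delta = 18 (mod 29)


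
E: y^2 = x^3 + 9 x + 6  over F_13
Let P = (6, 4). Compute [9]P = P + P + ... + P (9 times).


k = 9 = 1001_2 (binary, LSB first: 1001)
Double-and-add from P = (6, 4):
  bit 0 = 1: acc = O + (6, 4) = (6, 4)
  bit 1 = 0: acc unchanged = (6, 4)
  bit 2 = 0: acc unchanged = (6, 4)
  bit 3 = 1: acc = (6, 4) + (9, 6) = (10, 2)

9P = (10, 2)


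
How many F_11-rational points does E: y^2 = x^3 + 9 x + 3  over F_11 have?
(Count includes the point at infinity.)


For each x in F_11, count y with y^2 = x^3 + 9 x + 3 mod 11:
  x = 0: RHS = 3, y in [5, 6]  -> 2 point(s)
  x = 4: RHS = 4, y in [2, 9]  -> 2 point(s)
  x = 6: RHS = 9, y in [3, 8]  -> 2 point(s)
  x = 8: RHS = 4, y in [2, 9]  -> 2 point(s)
  x = 10: RHS = 4, y in [2, 9]  -> 2 point(s)
Affine points: 10. Add the point at infinity: total = 11.

#E(F_11) = 11


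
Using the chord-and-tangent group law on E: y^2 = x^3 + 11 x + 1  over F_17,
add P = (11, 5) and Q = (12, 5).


P != Q, so use the chord formula.
s = (y2 - y1) / (x2 - x1) = (0) / (1) mod 17 = 0
x3 = s^2 - x1 - x2 mod 17 = 0^2 - 11 - 12 = 11
y3 = s (x1 - x3) - y1 mod 17 = 0 * (11 - 11) - 5 = 12

P + Q = (11, 12)


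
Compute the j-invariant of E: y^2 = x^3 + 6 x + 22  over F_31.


Delta = -16(4 a^3 + 27 b^2) mod 31 = 9
-1728 * (4 a)^3 = -1728 * (4*6)^3 mod 31 = 15
j = 15 * 9^(-1) mod 31 = 12

j = 12 (mod 31)


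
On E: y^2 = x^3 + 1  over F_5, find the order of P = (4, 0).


Compute successive multiples of P until we hit O:
  1P = (4, 0)
  2P = O

ord(P) = 2


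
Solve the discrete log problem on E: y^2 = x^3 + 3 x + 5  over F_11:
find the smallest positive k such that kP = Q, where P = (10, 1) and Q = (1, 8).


Enumerate multiples of P until we hit Q = (1, 8):
  1P = (10, 1)
  2P = (0, 7)
  3P = (4, 2)
  4P = (1, 3)
  5P = (1, 8)
Match found at i = 5.

k = 5


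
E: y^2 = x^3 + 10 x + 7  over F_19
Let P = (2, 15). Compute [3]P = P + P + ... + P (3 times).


k = 3 = 11_2 (binary, LSB first: 11)
Double-and-add from P = (2, 15):
  bit 0 = 1: acc = O + (2, 15) = (2, 15)
  bit 1 = 1: acc = (2, 15) + (0, 8) = (15, 6)

3P = (15, 6)


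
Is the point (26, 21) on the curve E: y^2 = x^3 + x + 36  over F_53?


Check whether y^2 = x^3 + 1 x + 36 (mod 53) for (x, y) = (26, 21).
LHS: y^2 = 21^2 mod 53 = 17
RHS: x^3 + 1 x + 36 = 26^3 + 1*26 + 36 mod 53 = 42
LHS != RHS

No, not on the curve


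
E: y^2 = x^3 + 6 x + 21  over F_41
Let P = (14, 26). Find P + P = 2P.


Doubling: s = (3 x1^2 + a) / (2 y1)
s = (3*14^2 + 6) / (2*26) mod 41 = 13
x3 = s^2 - 2 x1 mod 41 = 13^2 - 2*14 = 18
y3 = s (x1 - x3) - y1 mod 41 = 13 * (14 - 18) - 26 = 4

2P = (18, 4)


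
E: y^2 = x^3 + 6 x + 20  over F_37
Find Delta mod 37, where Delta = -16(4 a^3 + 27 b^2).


4 a^3 + 27 b^2 = 4*6^3 + 27*20^2 = 864 + 10800 = 11664
Delta = -16 * (11664) = -186624
Delta mod 37 = 4

Delta = 4 (mod 37)


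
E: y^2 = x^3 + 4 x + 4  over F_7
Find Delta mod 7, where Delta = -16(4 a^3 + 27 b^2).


4 a^3 + 27 b^2 = 4*4^3 + 27*4^2 = 256 + 432 = 688
Delta = -16 * (688) = -11008
Delta mod 7 = 3

Delta = 3 (mod 7)


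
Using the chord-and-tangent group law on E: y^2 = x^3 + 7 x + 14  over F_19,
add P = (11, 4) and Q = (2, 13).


P != Q, so use the chord formula.
s = (y2 - y1) / (x2 - x1) = (9) / (10) mod 19 = 18
x3 = s^2 - x1 - x2 mod 19 = 18^2 - 11 - 2 = 7
y3 = s (x1 - x3) - y1 mod 19 = 18 * (11 - 7) - 4 = 11

P + Q = (7, 11)


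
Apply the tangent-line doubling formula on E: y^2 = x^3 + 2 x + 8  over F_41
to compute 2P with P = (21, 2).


Doubling: s = (3 x1^2 + a) / (2 y1)
s = (3*21^2 + 2) / (2*2) mod 41 = 34
x3 = s^2 - 2 x1 mod 41 = 34^2 - 2*21 = 7
y3 = s (x1 - x3) - y1 mod 41 = 34 * (21 - 7) - 2 = 23

2P = (7, 23)


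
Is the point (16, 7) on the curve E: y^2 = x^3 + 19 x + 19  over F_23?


Check whether y^2 = x^3 + 19 x + 19 (mod 23) for (x, y) = (16, 7).
LHS: y^2 = 7^2 mod 23 = 3
RHS: x^3 + 19 x + 19 = 16^3 + 19*16 + 19 mod 23 = 3
LHS = RHS

Yes, on the curve


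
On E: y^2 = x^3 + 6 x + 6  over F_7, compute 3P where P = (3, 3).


k = 3 = 11_2 (binary, LSB first: 11)
Double-and-add from P = (3, 3):
  bit 0 = 1: acc = O + (3, 3) = (3, 3)
  bit 1 = 1: acc = (3, 3) + (5, 0) = (3, 4)

3P = (3, 4)


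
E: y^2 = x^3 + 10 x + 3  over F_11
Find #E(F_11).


For each x in F_11, count y with y^2 = x^3 + 10 x + 3 mod 11:
  x = 0: RHS = 3, y in [5, 6]  -> 2 point(s)
  x = 1: RHS = 3, y in [5, 6]  -> 2 point(s)
  x = 2: RHS = 9, y in [3, 8]  -> 2 point(s)
  x = 3: RHS = 5, y in [4, 7]  -> 2 point(s)
  x = 6: RHS = 4, y in [2, 9]  -> 2 point(s)
  x = 7: RHS = 9, y in [3, 8]  -> 2 point(s)
  x = 8: RHS = 1, y in [1, 10]  -> 2 point(s)
  x = 10: RHS = 3, y in [5, 6]  -> 2 point(s)
Affine points: 16. Add the point at infinity: total = 17.

#E(F_11) = 17


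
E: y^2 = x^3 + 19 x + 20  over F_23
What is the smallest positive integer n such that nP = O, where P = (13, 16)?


Compute successive multiples of P until we hit O:
  1P = (13, 16)
  2P = (15, 0)
  3P = (13, 7)
  4P = O

ord(P) = 4


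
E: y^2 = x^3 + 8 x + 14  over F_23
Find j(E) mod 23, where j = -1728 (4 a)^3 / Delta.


Delta = -16(4 a^3 + 27 b^2) mod 23 = 21
-1728 * (4 a)^3 = -1728 * (4*8)^3 mod 23 = 21
j = 21 * 21^(-1) mod 23 = 1

j = 1 (mod 23)


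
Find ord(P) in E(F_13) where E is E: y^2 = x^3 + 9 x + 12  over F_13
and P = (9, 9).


Compute successive multiples of P until we hit O:
  1P = (9, 9)
  2P = (9, 4)
  3P = O

ord(P) = 3


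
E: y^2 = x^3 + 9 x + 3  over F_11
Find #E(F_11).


For each x in F_11, count y with y^2 = x^3 + 9 x + 3 mod 11:
  x = 0: RHS = 3, y in [5, 6]  -> 2 point(s)
  x = 4: RHS = 4, y in [2, 9]  -> 2 point(s)
  x = 6: RHS = 9, y in [3, 8]  -> 2 point(s)
  x = 8: RHS = 4, y in [2, 9]  -> 2 point(s)
  x = 10: RHS = 4, y in [2, 9]  -> 2 point(s)
Affine points: 10. Add the point at infinity: total = 11.

#E(F_11) = 11


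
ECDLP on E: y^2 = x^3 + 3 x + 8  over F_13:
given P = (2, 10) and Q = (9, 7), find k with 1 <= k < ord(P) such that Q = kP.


Enumerate multiples of P until we hit Q = (9, 7):
  1P = (2, 10)
  2P = (12, 2)
  3P = (9, 6)
  4P = (1, 8)
  5P = (1, 5)
  6P = (9, 7)
Match found at i = 6.

k = 6


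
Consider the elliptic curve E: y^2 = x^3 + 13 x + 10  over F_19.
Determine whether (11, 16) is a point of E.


Check whether y^2 = x^3 + 13 x + 10 (mod 19) for (x, y) = (11, 16).
LHS: y^2 = 16^2 mod 19 = 9
RHS: x^3 + 13 x + 10 = 11^3 + 13*11 + 10 mod 19 = 2
LHS != RHS

No, not on the curve


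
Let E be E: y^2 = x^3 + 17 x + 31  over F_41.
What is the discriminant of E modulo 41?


4 a^3 + 27 b^2 = 4*17^3 + 27*31^2 = 19652 + 25947 = 45599
Delta = -16 * (45599) = -729584
Delta mod 41 = 11

Delta = 11 (mod 41)


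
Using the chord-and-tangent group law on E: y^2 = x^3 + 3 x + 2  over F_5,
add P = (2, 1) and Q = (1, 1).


P != Q, so use the chord formula.
s = (y2 - y1) / (x2 - x1) = (0) / (4) mod 5 = 0
x3 = s^2 - x1 - x2 mod 5 = 0^2 - 2 - 1 = 2
y3 = s (x1 - x3) - y1 mod 5 = 0 * (2 - 2) - 1 = 4

P + Q = (2, 4)


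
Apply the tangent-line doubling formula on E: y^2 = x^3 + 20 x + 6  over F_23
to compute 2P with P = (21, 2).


Doubling: s = (3 x1^2 + a) / (2 y1)
s = (3*21^2 + 20) / (2*2) mod 23 = 8
x3 = s^2 - 2 x1 mod 23 = 8^2 - 2*21 = 22
y3 = s (x1 - x3) - y1 mod 23 = 8 * (21 - 22) - 2 = 13

2P = (22, 13)


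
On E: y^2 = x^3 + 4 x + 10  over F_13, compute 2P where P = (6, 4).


k = 2 = 10_2 (binary, LSB first: 01)
Double-and-add from P = (6, 4):
  bit 0 = 0: acc unchanged = O
  bit 1 = 1: acc = O + (2, 0) = (2, 0)

2P = (2, 0)


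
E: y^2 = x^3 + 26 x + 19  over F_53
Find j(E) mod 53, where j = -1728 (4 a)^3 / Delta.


Delta = -16(4 a^3 + 27 b^2) mod 53 = 35
-1728 * (4 a)^3 = -1728 * (4*26)^3 mod 53 = 44
j = 44 * 35^(-1) mod 53 = 27

j = 27 (mod 53)


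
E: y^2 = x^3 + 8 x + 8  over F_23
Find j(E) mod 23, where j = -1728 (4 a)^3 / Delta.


Delta = -16(4 a^3 + 27 b^2) mod 23 = 5
-1728 * (4 a)^3 = -1728 * (4*8)^3 mod 23 = 21
j = 21 * 5^(-1) mod 23 = 18

j = 18 (mod 23)


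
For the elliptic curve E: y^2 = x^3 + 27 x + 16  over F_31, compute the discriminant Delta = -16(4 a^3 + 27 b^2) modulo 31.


4 a^3 + 27 b^2 = 4*27^3 + 27*16^2 = 78732 + 6912 = 85644
Delta = -16 * (85644) = -1370304
Delta mod 31 = 20

Delta = 20 (mod 31)


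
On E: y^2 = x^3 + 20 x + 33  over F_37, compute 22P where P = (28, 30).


k = 22 = 10110_2 (binary, LSB first: 01101)
Double-and-add from P = (28, 30):
  bit 0 = 0: acc unchanged = O
  bit 1 = 1: acc = O + (6, 6) = (6, 6)
  bit 2 = 1: acc = (6, 6) + (36, 7) = (29, 29)
  bit 3 = 0: acc unchanged = (29, 29)
  bit 4 = 1: acc = (29, 29) + (5, 31) = (12, 22)

22P = (12, 22)


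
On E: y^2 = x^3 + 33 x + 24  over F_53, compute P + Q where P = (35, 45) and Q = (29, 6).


P != Q, so use the chord formula.
s = (y2 - y1) / (x2 - x1) = (14) / (47) mod 53 = 33
x3 = s^2 - x1 - x2 mod 53 = 33^2 - 35 - 29 = 18
y3 = s (x1 - x3) - y1 mod 53 = 33 * (35 - 18) - 45 = 39

P + Q = (18, 39)
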